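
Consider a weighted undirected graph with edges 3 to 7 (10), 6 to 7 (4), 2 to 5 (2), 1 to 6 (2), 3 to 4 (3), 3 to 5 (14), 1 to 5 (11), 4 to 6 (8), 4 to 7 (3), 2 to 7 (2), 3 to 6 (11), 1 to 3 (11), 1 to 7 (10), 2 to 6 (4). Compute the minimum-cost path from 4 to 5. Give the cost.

Checking several routes:
4→6→2→5: 8 + 4 + 2 = 14
4→7→2→5: 3 + 2 + 2 = 7
4→7→6→2→5: 3 + 4 + 4 + 2 = 13
Best route has total 7.

7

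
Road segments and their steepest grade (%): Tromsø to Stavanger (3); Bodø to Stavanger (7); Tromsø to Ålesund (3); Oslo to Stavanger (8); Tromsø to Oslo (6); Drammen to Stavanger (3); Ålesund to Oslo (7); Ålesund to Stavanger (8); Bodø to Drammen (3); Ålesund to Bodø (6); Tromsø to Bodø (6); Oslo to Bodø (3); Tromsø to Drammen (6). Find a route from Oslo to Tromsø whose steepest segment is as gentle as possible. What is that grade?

Checking several routes:
Oslo-Bodø-Drammen-Stavanger-Tromsø: max(3, 3, 3, 3) = 3
Oslo-Tromsø: max(6) = 6
Oslo-Bodø-Tromsø: max(3, 6) = 6
Oslo-Bodø-Drammen-Tromsø: max(3, 3, 6) = 6
Oslo-Bodø-Ålesund-Tromsø: max(3, 6, 3) = 6
Smallest bottleneck: 3%.

3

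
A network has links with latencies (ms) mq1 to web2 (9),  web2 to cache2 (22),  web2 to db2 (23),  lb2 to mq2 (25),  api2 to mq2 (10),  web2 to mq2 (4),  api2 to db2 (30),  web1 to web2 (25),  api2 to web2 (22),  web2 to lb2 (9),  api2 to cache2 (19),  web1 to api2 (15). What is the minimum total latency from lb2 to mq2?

Checking several routes:
lb2 → web2 → cache2 → api2 → mq2: 9 + 22 + 19 + 10 = 60
lb2 → web2 → web1 → api2 → mq2: 9 + 25 + 15 + 10 = 59
lb2 → web2 → api2 → mq2: 9 + 22 + 10 = 41
lb2 → web2 → mq2: 9 + 4 = 13
lb2 → mq2: 25
The minimum is 13 ms.

13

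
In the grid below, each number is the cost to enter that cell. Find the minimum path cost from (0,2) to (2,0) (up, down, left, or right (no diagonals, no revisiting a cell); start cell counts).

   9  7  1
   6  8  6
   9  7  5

28

One optimal route is r0c2 r1c2 r2c2 r2c1 r2c0.
Its cost is 1 + 6 + 5 + 7 + 9 = 28.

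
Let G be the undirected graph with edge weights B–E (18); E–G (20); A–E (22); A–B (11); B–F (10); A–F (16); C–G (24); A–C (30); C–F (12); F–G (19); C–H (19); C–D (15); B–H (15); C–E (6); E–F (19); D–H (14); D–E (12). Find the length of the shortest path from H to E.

25

Checking several routes:
H -> B -> E: 15 + 18 = 33
H -> D -> C -> E: 14 + 15 + 6 = 35
H -> C -> E: 19 + 6 = 25
H -> D -> E: 14 + 12 = 26
H -> B -> F -> C -> E: 15 + 10 + 12 + 6 = 43
Best route has total 25.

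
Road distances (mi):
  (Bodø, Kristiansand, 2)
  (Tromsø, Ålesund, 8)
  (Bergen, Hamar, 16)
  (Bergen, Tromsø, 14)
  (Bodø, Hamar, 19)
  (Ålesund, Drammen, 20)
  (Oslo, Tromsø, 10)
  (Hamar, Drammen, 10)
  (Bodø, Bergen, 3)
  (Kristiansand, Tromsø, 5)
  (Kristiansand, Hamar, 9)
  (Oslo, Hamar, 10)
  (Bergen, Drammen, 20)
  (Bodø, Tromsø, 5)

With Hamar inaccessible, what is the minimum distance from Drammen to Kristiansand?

25

Comparing a few candidate routes:
Drammen - Bergen - Bodø - Kristiansand: 20 + 3 + 2 = 25
Drammen - Ålesund - Tromsø - Kristiansand: 20 + 8 + 5 = 33
Drammen - Ålesund - Tromsø - Bodø - Kristiansand: 20 + 8 + 5 + 2 = 35
Drammen - Bergen - Bodø - Tromsø - Kristiansand: 20 + 3 + 5 + 5 = 33
Best route has total 25 mi.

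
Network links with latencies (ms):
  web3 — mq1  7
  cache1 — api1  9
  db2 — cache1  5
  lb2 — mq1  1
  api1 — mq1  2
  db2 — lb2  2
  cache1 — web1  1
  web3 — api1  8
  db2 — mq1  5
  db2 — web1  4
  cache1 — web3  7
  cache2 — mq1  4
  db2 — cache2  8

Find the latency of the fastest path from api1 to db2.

5

A few of the api1→db2 routes:
api1 -> mq1 -> lb2 -> db2: 2 + 1 + 2 = 5
api1 -> cache1 -> web1 -> db2: 9 + 1 + 4 = 14
api1 -> cache1 -> db2: 9 + 5 = 14
api1 -> mq1 -> db2: 2 + 5 = 7
Best route has total 5 ms.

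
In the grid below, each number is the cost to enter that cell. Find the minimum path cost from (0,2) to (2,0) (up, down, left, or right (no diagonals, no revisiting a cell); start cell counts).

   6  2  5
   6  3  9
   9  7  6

One optimal route is r0c2 -> r0c1 -> r1c1 -> r1c0 -> r2c0.
Its cost is 5 + 2 + 3 + 6 + 9 = 25.

25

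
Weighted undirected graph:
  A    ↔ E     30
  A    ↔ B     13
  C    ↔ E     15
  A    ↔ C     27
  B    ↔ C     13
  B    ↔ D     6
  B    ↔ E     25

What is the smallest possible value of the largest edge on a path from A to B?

Checking several routes:
A→C→E→B: max(27, 15, 25) = 27
A→E→B: max(30, 25) = 30
A→B: max(13) = 13
A→C→B: max(27, 13) = 27
The minimum achievable maximum is 13.

13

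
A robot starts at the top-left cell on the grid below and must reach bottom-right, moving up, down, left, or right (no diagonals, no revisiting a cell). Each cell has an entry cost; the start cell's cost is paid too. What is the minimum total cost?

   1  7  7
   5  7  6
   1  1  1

9

Cheapest: r0c0 r1c0 r2c0 r2c1 r2c2
  1 + 5 + 1 + 1 + 1 = 9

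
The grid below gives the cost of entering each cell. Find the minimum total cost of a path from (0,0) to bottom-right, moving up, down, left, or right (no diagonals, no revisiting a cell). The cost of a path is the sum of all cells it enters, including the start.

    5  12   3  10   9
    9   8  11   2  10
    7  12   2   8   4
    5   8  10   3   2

Best path: [0,0] -> [0,1] -> [0,2] -> [0,3] -> [1,3] -> [2,3] -> [3,3] -> [3,4]
Cost: 5 + 12 + 3 + 10 + 2 + 8 + 3 + 2 = 45

45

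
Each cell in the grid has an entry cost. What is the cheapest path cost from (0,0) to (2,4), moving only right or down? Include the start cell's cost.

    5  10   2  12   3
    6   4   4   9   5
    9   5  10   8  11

44

Cheapest: r0c0 -> r1c0 -> r1c1 -> r1c2 -> r1c3 -> r1c4 -> r2c4
  5 + 6 + 4 + 4 + 9 + 5 + 11 = 44
For comparison, the top-then-right route costs 48.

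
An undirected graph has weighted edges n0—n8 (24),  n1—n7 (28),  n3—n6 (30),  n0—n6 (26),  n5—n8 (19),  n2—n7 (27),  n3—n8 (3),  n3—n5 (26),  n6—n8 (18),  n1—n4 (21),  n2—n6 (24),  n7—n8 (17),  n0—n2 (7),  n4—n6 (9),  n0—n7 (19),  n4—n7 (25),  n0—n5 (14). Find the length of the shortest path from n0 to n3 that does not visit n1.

Some routes from n0 to n3 avoiding n1:
n0 → n7 → n8 → n3: 19 + 17 + 3 = 39
n0 → n6 → n8 → n3: 26 + 18 + 3 = 47
n0 → n5 → n3: 14 + 26 = 40
n0 → n8 → n3: 24 + 3 = 27
n0 → n5 → n8 → n3: 14 + 19 + 3 = 36
Best route has total 27.

27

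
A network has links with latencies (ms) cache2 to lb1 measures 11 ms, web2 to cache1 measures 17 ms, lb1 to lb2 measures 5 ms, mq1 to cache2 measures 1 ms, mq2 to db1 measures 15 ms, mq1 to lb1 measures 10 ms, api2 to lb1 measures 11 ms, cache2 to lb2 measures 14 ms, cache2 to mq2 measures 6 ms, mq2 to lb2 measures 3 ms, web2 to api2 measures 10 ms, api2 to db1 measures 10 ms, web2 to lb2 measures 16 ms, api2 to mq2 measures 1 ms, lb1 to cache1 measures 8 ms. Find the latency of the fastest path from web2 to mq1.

18

Some routes from web2 to mq1:
web2 - api2 - mq2 - lb2 - cache2 - mq1: 10 + 1 + 3 + 14 + 1 = 29
web2 - lb2 - mq2 - cache2 - mq1: 16 + 3 + 6 + 1 = 26
web2 - lb2 - cache2 - mq1: 16 + 14 + 1 = 31
web2 - api2 - mq2 - cache2 - mq1: 10 + 1 + 6 + 1 = 18
web2 - api2 - mq2 - lb2 - lb1 - mq1: 10 + 1 + 3 + 5 + 10 = 29
Shortest: 18 ms.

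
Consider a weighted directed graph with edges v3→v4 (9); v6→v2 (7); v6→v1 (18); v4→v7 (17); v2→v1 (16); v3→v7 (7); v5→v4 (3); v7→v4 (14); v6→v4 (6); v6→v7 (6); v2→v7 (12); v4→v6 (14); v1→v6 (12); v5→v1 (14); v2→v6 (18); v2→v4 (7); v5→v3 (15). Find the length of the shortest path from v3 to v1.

41

Routes from v3 to v1:
v3 -> v4 -> v6 -> v2 -> v1: 9 + 14 + 7 + 16 = 46
v3 -> v7 -> v4 -> v6 -> v2 -> v1: 7 + 14 + 14 + 7 + 16 = 58
v3 -> v4 -> v6 -> v1: 9 + 14 + 18 = 41
v3 -> v7 -> v4 -> v6 -> v1: 7 + 14 + 14 + 18 = 53
Best route has total 41.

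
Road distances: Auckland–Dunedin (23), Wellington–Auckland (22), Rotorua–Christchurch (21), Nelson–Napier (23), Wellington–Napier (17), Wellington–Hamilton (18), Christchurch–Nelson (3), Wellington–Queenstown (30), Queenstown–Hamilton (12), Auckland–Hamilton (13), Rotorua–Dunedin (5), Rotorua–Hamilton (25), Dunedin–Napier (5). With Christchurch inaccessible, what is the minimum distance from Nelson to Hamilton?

58

Checking several routes:
Nelson - Napier - Wellington - Hamilton: 23 + 17 + 18 = 58
Nelson - Napier - Dunedin - Auckland - Hamilton: 23 + 5 + 23 + 13 = 64
Nelson - Napier - Wellington - Auckland - Hamilton: 23 + 17 + 22 + 13 = 75
Nelson - Napier - Dunedin - Rotorua - Hamilton: 23 + 5 + 5 + 25 = 58
Shortest: 58.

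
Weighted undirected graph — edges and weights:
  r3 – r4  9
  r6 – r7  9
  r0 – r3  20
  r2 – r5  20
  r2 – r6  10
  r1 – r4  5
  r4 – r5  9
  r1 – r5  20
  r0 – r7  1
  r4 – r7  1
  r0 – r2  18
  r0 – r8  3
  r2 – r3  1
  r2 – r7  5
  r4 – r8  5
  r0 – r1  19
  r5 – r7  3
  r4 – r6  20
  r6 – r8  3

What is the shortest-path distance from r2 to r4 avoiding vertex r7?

A few of the r2→r4 routes:
r2 -> r5 -> r4: 20 + 9 = 29
r2 -> r0 -> r8 -> r4: 18 + 3 + 5 = 26
r2 -> r3 -> r4: 1 + 9 = 10
r2 -> r6 -> r8 -> r4: 10 + 3 + 5 = 18
r2 -> r3 -> r0 -> r8 -> r4: 1 + 20 + 3 + 5 = 29
r2 -> r6 -> r4: 10 + 20 = 30
The minimum is 10.

10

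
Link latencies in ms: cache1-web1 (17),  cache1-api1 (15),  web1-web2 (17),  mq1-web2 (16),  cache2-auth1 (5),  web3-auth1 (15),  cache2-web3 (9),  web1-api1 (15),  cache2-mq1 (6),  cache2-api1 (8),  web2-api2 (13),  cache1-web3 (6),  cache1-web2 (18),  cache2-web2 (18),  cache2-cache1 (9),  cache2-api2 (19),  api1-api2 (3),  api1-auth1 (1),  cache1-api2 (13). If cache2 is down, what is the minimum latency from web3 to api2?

19

Some routes from web3 to api2 avoiding cache2:
web3 → cache1 → web1 → api1 → api2: 6 + 17 + 15 + 3 = 41
web3 → cache1 → api1 → api2: 6 + 15 + 3 = 24
web3 → auth1 → api1 → api2: 15 + 1 + 3 = 19
web3 → cache1 → web2 → api2: 6 + 18 + 13 = 37
web3 → cache1 → api2: 6 + 13 = 19
Best route has total 19 ms.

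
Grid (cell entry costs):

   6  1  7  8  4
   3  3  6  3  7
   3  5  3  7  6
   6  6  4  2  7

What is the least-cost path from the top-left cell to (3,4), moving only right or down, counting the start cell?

Take r0c0 -> r0c1 -> r1c1 -> r2c1 -> r2c2 -> r3c2 -> r3c3 -> r3c4 for a total of 6 + 1 + 3 + 5 + 3 + 4 + 2 + 7 = 31.
(Top row then right column would cost 46.)

31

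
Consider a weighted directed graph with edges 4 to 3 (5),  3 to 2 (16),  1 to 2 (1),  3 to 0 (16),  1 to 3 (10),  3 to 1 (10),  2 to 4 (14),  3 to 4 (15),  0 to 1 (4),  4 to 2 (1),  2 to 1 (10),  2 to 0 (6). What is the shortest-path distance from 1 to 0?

Some routes from 1 to 0:
1 → 2 → 0: 1 + 6 = 7
1 → 3 → 2 → 0: 10 + 16 + 6 = 32
1 → 3 → 4 → 2 → 0: 10 + 15 + 1 + 6 = 32
1 → 3 → 0: 10 + 16 = 26
Shortest: 7.

7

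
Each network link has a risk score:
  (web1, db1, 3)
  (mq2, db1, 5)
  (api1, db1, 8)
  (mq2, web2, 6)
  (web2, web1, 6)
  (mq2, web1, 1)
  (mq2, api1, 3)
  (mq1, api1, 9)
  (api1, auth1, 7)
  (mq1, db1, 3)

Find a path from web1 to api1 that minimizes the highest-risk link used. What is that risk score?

Comparing a few candidate routes:
web1 - web2 - mq2 - api1: max(6, 6, 3) = 6
web1 - mq2 - api1: max(1, 3) = 3
web1 - db1 - mq2 - api1: max(3, 5, 3) = 5
Best route has worst link 3.

3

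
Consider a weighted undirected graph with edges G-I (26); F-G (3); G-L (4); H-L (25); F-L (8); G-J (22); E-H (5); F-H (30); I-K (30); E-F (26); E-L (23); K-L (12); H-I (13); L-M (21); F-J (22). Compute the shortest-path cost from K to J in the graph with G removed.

42

Some routes from K to J avoiding G:
K→L→H→E→F→J: 12 + 25 + 5 + 26 + 22 = 90
K→L→H→F→J: 12 + 25 + 30 + 22 = 89
K→L→F→J: 12 + 8 + 22 = 42
K→L→E→F→J: 12 + 23 + 26 + 22 = 83
Shortest: 42.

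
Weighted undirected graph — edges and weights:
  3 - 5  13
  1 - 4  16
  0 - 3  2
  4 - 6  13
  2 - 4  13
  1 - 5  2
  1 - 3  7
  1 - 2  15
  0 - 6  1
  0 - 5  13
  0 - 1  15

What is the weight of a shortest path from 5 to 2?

Some routes from 5 to 2:
5 - 1 - 2: 2 + 15 = 17
5 - 1 - 4 - 2: 2 + 16 + 13 = 31
5 - 3 - 1 - 2: 13 + 7 + 15 = 35
5 - 0 - 3 - 1 - 2: 13 + 2 + 7 + 15 = 37
5 - 1 - 3 - 0 - 6 - 4 - 2: 2 + 7 + 2 + 1 + 13 + 13 = 38
Shortest: 17.

17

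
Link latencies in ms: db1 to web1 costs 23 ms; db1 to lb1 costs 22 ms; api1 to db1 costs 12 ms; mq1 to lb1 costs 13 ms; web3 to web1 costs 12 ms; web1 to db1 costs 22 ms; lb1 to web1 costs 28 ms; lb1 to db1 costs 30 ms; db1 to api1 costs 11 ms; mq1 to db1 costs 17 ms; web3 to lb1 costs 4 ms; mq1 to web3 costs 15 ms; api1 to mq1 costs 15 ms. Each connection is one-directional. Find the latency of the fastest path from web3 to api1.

Candidate routes:
web3 -> lb1 -> web1 -> db1 -> api1: 4 + 28 + 22 + 11 = 65
web3 -> lb1 -> db1 -> api1: 4 + 30 + 11 = 45
web3 -> web1 -> db1 -> api1: 12 + 22 + 11 = 45
Shortest: 45 ms.

45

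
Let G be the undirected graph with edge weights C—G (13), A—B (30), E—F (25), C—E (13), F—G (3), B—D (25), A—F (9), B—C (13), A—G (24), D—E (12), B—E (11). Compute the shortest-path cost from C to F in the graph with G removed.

38

Checking several routes:
C→E→B→A→F: 13 + 11 + 30 + 9 = 63
C→B→A→F: 13 + 30 + 9 = 52
C→B→D→E→F: 13 + 25 + 12 + 25 = 75
C→E→F: 13 + 25 = 38
C→B→E→F: 13 + 11 + 25 = 49
Best route has total 38.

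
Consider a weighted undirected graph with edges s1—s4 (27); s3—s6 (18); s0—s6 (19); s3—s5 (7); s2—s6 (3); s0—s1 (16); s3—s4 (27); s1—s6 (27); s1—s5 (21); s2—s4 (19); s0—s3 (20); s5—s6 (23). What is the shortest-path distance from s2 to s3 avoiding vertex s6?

Candidate routes:
s2→s4→s1→s5→s3: 19 + 27 + 21 + 7 = 74
s2→s4→s1→s0→s3: 19 + 27 + 16 + 20 = 82
s2→s4→s3: 19 + 27 = 46
The minimum is 46.

46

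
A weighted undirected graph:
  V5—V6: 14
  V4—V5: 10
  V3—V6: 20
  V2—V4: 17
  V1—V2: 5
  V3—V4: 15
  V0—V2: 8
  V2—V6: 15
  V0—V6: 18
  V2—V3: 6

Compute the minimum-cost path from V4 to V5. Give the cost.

10

Some routes from V4 to V5:
V4-V2-V3-V6-V5: 17 + 6 + 20 + 14 = 57
V4-V5: 10
V4-V2-V0-V6-V5: 17 + 8 + 18 + 14 = 57
V4-V2-V6-V5: 17 + 15 + 14 = 46
V4-V3-V2-V6-V5: 15 + 6 + 15 + 14 = 50
V4-V3-V6-V5: 15 + 20 + 14 = 49
The minimum is 10.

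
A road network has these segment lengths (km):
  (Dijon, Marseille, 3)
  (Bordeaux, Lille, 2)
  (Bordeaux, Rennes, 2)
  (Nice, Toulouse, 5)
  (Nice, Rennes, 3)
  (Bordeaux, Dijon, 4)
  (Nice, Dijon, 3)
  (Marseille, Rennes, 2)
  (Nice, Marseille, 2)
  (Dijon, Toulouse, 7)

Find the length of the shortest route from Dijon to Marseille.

3

Some routes from Dijon to Marseille:
Dijon-Nice-Rennes-Marseille: 3 + 3 + 2 = 8
Dijon-Nice-Marseille: 3 + 2 = 5
Dijon-Marseille: 3
Dijon-Bordeaux-Rennes-Marseille: 4 + 2 + 2 = 8
Dijon-Bordeaux-Rennes-Nice-Marseille: 4 + 2 + 3 + 2 = 11
Best route has total 3 km.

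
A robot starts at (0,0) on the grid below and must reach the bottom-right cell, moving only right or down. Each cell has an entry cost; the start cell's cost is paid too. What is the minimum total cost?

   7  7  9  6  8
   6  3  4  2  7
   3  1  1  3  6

27

Best path: r0c0 → r1c0 → r1c1 → r2c1 → r2c2 → r2c3 → r2c4
Cost: 7 + 6 + 3 + 1 + 1 + 3 + 6 = 27
For comparison, the top-then-right route costs 50.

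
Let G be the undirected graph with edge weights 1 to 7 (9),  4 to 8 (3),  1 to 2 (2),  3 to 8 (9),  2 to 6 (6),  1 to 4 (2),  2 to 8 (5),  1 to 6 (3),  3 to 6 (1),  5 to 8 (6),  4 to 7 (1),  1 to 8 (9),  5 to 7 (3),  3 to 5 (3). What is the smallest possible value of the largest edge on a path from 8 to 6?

Some routes from 8 to 6:
8 → 4 → 1 → 6: max(3, 2, 3) = 3
8 → 2 → 1 → 4 → 7 → 5 → 3 → 6: max(5, 2, 2, 1, 3, 3, 1) = 5
8 → 2 → 1 → 6: max(5, 2, 3) = 5
8 → 4 → 7 → 5 → 3 → 6: max(3, 1, 3, 3, 1) = 3
The minimum achievable maximum is 3.

3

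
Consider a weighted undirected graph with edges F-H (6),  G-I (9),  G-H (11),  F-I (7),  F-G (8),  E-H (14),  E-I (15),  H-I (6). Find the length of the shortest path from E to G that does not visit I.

Paths from E to G avoiding I:
E→H→F→G: 14 + 6 + 8 = 28
E→H→G: 14 + 11 = 25
The minimum is 25.

25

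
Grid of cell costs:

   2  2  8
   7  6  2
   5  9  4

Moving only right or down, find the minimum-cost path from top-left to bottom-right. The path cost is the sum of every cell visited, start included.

16

One optimal route is [0,0] -> [0,1] -> [1,1] -> [1,2] -> [2,2].
Its cost is 2 + 2 + 6 + 2 + 4 = 16.
(Top row then right column would cost 18.)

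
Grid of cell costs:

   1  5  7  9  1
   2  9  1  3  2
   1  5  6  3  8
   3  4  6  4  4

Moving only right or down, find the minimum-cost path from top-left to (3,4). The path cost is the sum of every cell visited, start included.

One optimal route is r0c0 → r1c0 → r2c0 → r3c0 → r3c1 → r3c2 → r3c3 → r3c4.
Its cost is 1 + 2 + 1 + 3 + 4 + 6 + 4 + 4 = 25.

25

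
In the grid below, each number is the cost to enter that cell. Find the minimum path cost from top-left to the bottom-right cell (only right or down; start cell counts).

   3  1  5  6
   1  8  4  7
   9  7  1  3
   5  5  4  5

Take [0,0] [0,1] [0,2] [1,2] [2,2] [2,3] [3,3] for a total of 3 + 1 + 5 + 4 + 1 + 3 + 5 = 22.
(Top row then right column would cost 30.)

22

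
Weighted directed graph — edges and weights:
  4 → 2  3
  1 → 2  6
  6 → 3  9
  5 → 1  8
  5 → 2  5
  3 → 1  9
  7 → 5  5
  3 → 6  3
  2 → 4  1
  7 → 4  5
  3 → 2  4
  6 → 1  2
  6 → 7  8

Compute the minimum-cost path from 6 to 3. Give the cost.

9

Routes from 6 to 3:
6 - 3: 9
Shortest: 9.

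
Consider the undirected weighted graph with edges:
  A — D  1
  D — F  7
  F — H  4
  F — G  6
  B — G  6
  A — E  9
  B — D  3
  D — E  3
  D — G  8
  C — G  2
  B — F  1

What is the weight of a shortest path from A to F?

5

Some routes from A to F:
A -> D -> B -> F: 1 + 3 + 1 = 5
A -> D -> G -> B -> F: 1 + 8 + 6 + 1 = 16
A -> D -> F: 1 + 7 = 8
A -> E -> D -> B -> F: 9 + 3 + 3 + 1 = 16
A -> D -> G -> F: 1 + 8 + 6 = 15
The minimum is 5.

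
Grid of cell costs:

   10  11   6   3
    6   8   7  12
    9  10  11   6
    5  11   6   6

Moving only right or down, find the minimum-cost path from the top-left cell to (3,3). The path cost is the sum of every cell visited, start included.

53

Cheapest: [0,0] [1,0] [2,0] [3,0] [3,1] [3,2] [3,3]
  10 + 6 + 9 + 5 + 11 + 6 + 6 = 53
For comparison, the top-then-right route costs 54.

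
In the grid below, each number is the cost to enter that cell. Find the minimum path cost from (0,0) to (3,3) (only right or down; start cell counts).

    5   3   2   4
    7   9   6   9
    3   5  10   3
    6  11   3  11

37

Take (0,0) (0,1) (0,2) (0,3) (1,3) (2,3) (3,3) for a total of 5 + 3 + 2 + 4 + 9 + 3 + 11 = 37.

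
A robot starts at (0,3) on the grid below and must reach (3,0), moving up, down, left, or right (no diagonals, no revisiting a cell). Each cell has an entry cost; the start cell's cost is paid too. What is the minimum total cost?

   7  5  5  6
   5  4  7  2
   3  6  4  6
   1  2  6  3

26

One optimal route is r0c3 -> r1c3 -> r2c3 -> r3c3 -> r3c2 -> r3c1 -> r3c0.
Its cost is 6 + 2 + 6 + 3 + 6 + 2 + 1 = 26.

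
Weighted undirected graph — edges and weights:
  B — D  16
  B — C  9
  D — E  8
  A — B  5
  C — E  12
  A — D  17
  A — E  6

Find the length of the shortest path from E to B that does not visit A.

21

Paths from E to B avoiding A:
E - D - B: 8 + 16 = 24
E - C - B: 12 + 9 = 21
The minimum is 21.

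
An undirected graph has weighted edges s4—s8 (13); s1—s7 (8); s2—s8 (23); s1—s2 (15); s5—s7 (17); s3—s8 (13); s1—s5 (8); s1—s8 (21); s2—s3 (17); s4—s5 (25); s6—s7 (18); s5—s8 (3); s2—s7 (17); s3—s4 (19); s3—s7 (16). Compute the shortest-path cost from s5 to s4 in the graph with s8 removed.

25

Comparing a few candidate routes:
s5→s4: 25
s5→s7→s3→s4: 17 + 16 + 19 = 52
s5→s1→s7→s3→s4: 8 + 8 + 16 + 19 = 51
s5→s1→s7→s2→s3→s4: 8 + 8 + 17 + 17 + 19 = 69
s5→s7→s2→s3→s4: 17 + 17 + 17 + 19 = 70
s5→s1→s2→s3→s4: 8 + 15 + 17 + 19 = 59
Best route has total 25.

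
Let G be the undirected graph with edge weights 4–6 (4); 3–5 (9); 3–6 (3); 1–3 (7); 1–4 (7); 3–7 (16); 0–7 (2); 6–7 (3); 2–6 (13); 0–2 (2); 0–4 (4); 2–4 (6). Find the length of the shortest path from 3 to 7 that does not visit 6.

Paths from 3 to 7 avoiding 6:
3-1-4-0-7: 7 + 7 + 4 + 2 = 20
3-7: 16
3-1-4-2-0-7: 7 + 7 + 6 + 2 + 2 = 24
Shortest: 16.

16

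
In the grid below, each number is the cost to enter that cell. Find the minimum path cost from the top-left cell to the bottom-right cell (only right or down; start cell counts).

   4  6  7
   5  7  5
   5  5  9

Cheapest: [0,0]→[1,0]→[2,0]→[2,1]→[2,2]
  4 + 5 + 5 + 5 + 9 = 28

28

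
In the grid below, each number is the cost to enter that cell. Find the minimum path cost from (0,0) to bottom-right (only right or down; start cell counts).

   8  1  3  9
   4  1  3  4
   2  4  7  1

18

Take [0,0] → [0,1] → [1,1] → [1,2] → [1,3] → [2,3] for a total of 8 + 1 + 1 + 3 + 4 + 1 = 18.
For comparison, the top-then-right route costs 26.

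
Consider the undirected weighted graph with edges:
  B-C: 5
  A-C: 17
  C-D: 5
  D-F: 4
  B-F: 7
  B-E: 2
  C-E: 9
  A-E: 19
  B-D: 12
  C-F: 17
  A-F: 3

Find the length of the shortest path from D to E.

A few of the D→E routes:
D - C - B - E: 5 + 5 + 2 = 12
D - B - E: 12 + 2 = 14
D - C - E: 5 + 9 = 14
D - F - B - C - E: 4 + 7 + 5 + 9 = 25
D - F - B - E: 4 + 7 + 2 = 13
Shortest: 12.

12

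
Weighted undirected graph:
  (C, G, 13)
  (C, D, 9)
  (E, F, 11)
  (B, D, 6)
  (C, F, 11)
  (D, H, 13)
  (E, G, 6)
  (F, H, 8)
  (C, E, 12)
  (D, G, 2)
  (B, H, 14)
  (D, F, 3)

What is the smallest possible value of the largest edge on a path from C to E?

9

Comparing a few candidate routes:
C → F → D → G → E: max(11, 3, 2, 6) = 11
C → F → E: max(11, 11) = 11
C → D → G → E: max(9, 2, 6) = 9
Best route has worst link 9.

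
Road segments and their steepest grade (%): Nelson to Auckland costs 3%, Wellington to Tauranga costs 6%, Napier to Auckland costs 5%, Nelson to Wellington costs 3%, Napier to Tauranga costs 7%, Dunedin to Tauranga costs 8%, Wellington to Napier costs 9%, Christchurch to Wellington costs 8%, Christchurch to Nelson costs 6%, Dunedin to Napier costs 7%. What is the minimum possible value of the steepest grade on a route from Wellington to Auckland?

3

Paths from Wellington to Auckland:
Wellington - Tauranga - Dunedin - Napier - Auckland: max(6, 8, 7, 5) = 8
Wellington - Napier - Auckland: max(9, 5) = 9
Wellington - Tauranga - Napier - Auckland: max(6, 7, 5) = 7
Wellington - Christchurch - Nelson - Auckland: max(8, 6, 3) = 8
Wellington - Nelson - Auckland: max(3, 3) = 3
Smallest bottleneck: 3%.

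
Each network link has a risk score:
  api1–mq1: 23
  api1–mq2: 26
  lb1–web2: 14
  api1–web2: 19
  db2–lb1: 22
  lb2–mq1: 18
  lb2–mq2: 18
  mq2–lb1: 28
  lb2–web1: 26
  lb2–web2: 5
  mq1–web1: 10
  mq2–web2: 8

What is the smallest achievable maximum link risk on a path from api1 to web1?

Comparing a few candidate routes:
api1-web2-lb2-mq1-web1: max(19, 5, 18, 10) = 19
api1-mq1-web1: max(23, 10) = 23
api1-web2-mq2-lb2-mq1-web1: max(19, 8, 18, 18, 10) = 19
Smallest bottleneck: 19.

19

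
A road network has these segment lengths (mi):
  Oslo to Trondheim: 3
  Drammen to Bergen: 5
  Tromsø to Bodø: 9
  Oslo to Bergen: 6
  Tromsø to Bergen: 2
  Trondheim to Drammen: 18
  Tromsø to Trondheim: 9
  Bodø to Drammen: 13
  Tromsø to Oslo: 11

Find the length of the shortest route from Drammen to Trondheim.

Checking several routes:
Drammen - Trondheim: 18
Drammen - Bergen - Oslo - Trondheim: 5 + 6 + 3 = 14
Drammen - Bergen - Tromsø - Trondheim: 5 + 2 + 9 = 16
The minimum is 14 mi.

14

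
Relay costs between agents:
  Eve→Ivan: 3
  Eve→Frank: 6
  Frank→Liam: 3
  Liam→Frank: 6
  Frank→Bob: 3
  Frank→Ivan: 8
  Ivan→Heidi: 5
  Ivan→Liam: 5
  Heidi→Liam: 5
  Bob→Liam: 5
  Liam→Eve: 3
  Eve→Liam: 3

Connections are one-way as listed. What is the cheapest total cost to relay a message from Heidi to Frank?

11

Candidate routes:
Heidi -> Liam -> Frank: 5 + 6 = 11
Heidi -> Liam -> Eve -> Frank: 5 + 3 + 6 = 14
Shortest: 11.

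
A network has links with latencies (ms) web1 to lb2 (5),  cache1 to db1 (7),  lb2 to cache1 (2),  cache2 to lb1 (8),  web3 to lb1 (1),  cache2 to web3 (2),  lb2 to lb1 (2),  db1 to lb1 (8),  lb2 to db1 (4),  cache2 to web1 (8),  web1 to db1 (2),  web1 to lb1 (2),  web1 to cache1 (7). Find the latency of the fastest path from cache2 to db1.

A few of the cache2→db1 routes:
cache2 -> web1 -> db1: 8 + 2 = 10
cache2 -> web3 -> lb1 -> lb2 -> db1: 2 + 1 + 2 + 4 = 9
cache2 -> web3 -> lb1 -> web1 -> db1: 2 + 1 + 2 + 2 = 7
Shortest: 7 ms.

7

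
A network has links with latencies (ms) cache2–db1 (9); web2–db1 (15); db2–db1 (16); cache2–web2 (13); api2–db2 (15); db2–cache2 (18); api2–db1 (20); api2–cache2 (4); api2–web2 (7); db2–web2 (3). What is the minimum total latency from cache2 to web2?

11

Some routes from cache2 to web2:
cache2 - db2 - web2: 18 + 3 = 21
cache2 - db1 - db2 - web2: 9 + 16 + 3 = 28
cache2 - api2 - web2: 4 + 7 = 11
cache2 - db1 - web2: 9 + 15 = 24
cache2 - web2: 13
cache2 - api2 - db2 - web2: 4 + 15 + 3 = 22
The minimum is 11 ms.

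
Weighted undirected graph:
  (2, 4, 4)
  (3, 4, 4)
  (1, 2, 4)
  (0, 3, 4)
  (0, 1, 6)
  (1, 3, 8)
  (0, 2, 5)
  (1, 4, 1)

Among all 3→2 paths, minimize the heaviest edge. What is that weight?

Checking several routes:
3 - 4 - 2: max(4, 4) = 4
3 - 0 - 1 - 2: max(4, 6, 4) = 6
3 - 4 - 1 - 0 - 2: max(4, 1, 6, 5) = 6
3 - 0 - 1 - 4 - 2: max(4, 6, 1, 4) = 6
3 - 4 - 1 - 2: max(4, 1, 4) = 4
3 - 0 - 2: max(4, 5) = 5
Best route has worst link 4.

4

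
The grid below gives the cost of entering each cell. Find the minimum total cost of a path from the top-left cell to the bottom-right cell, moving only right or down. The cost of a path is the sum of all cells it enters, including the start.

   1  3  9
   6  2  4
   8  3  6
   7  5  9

23

Best path: (0,0) (0,1) (1,1) (2,1) (3,1) (3,2)
Cost: 1 + 3 + 2 + 3 + 5 + 9 = 23
(Top row then right column would cost 32.)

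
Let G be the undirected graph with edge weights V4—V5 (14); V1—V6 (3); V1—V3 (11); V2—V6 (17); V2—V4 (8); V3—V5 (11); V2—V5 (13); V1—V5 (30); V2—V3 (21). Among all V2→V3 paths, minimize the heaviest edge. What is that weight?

Checking several routes:
V2 → V4 → V5 → V3: max(8, 14, 11) = 14
V2 → V5 → V3: max(13, 11) = 13
V2 → V6 → V1 → V3: max(17, 3, 11) = 17
Smallest bottleneck: 13.

13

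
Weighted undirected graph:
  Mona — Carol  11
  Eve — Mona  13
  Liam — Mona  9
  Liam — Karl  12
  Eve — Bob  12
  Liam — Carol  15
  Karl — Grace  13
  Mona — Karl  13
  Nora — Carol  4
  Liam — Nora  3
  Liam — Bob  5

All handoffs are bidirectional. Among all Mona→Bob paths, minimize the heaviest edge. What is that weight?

Comparing a few candidate routes:
Mona - Eve - Bob: max(13, 12) = 13
Mona - Liam - Bob: max(9, 5) = 9
Mona - Carol - Nora - Liam - Bob: max(11, 4, 3, 5) = 11
Mona - Karl - Liam - Bob: max(13, 12, 5) = 13
Best route has worst link 9.

9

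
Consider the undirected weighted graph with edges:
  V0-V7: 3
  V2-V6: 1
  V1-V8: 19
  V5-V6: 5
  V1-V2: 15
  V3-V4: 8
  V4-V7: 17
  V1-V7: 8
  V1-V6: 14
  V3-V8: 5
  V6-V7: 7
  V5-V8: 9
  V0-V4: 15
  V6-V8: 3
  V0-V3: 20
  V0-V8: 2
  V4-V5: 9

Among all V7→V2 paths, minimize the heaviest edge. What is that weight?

3

A few of the V7→V2 routes:
V7 → V6 → V2: max(7, 1) = 7
V7 → V0 → V8 → V3 → V4 → V5 → V6 → V2: max(3, 2, 5, 8, 9, 5, 1) = 9
V7 → V0 → V8 → V6 → V2: max(3, 2, 3, 1) = 3
V7 → V0 → V8 → V5 → V6 → V2: max(3, 2, 9, 5, 1) = 9
Best route has worst link 3.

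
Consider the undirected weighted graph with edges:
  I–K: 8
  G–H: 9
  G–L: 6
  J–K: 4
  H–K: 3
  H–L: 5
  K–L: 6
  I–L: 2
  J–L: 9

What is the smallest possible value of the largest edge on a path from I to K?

Routes from I to K:
I → L → G → H → K: max(2, 6, 9, 3) = 9
I → L → H → K: max(2, 5, 3) = 5
I → L → K: max(2, 6) = 6
I → L → J → K: max(2, 9, 4) = 9
I → K: max(8) = 8
Best route has worst link 5.

5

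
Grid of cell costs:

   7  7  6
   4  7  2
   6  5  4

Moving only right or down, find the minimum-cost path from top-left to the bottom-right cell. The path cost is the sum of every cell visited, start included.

24

Take (0,0) (1,0) (1,1) (1,2) (2,2) for a total of 7 + 4 + 7 + 2 + 4 = 24.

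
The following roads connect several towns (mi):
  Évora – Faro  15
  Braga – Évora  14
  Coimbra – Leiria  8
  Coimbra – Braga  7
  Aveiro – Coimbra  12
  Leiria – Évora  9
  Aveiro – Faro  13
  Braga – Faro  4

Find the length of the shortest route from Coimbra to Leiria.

Paths from Coimbra to Leiria:
Coimbra-Aveiro-Faro-Braga-Évora-Leiria: 12 + 13 + 4 + 14 + 9 = 52
Coimbra-Aveiro-Faro-Évora-Leiria: 12 + 13 + 15 + 9 = 49
Coimbra-Braga-Faro-Évora-Leiria: 7 + 4 + 15 + 9 = 35
Coimbra-Braga-Évora-Leiria: 7 + 14 + 9 = 30
Coimbra-Leiria: 8
Shortest: 8 mi.

8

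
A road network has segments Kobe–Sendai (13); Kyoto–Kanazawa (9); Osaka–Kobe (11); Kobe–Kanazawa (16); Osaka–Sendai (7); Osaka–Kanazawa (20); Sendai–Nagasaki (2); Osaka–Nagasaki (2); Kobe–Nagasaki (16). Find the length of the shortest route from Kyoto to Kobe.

25

Checking several routes:
Kyoto -> Kanazawa -> Kobe: 9 + 16 = 25
Kyoto -> Kanazawa -> Osaka -> Kobe: 9 + 20 + 11 = 40
Kyoto -> Kanazawa -> Osaka -> Nagasaki -> Sendai -> Kobe: 9 + 20 + 2 + 2 + 13 = 46
The minimum is 25 km.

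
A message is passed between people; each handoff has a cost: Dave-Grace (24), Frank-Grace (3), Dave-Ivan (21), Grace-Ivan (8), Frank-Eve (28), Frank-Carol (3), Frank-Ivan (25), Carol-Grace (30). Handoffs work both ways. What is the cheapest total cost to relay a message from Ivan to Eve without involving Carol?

Paths from Ivan to Eve avoiding Carol:
Ivan → Frank → Eve: 25 + 28 = 53
Ivan → Grace → Frank → Eve: 8 + 3 + 28 = 39
Ivan → Dave → Grace → Frank → Eve: 21 + 24 + 3 + 28 = 76
Best route has total 39.

39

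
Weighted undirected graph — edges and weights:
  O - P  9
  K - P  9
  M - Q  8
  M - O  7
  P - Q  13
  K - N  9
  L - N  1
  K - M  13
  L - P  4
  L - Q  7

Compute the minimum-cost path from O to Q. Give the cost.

15

A few of the O→Q routes:
O - P - K - N - L - Q: 9 + 9 + 9 + 1 + 7 = 35
O - M - K - N - L - Q: 7 + 13 + 9 + 1 + 7 = 37
O - M - Q: 7 + 8 = 15
O - P - K - M - Q: 9 + 9 + 13 + 8 = 39
O - P - Q: 9 + 13 = 22
O - P - L - Q: 9 + 4 + 7 = 20
The minimum is 15.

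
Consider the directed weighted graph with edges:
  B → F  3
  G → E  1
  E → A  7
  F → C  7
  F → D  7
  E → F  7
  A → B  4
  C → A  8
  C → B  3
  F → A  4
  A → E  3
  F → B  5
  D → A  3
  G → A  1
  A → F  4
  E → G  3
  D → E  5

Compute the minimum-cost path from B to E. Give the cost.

10

Routes from B to E:
B -> F -> C -> A -> E: 3 + 7 + 8 + 3 = 21
B -> F -> D -> A -> E: 3 + 7 + 3 + 3 = 16
B -> F -> D -> E: 3 + 7 + 5 = 15
B -> F -> A -> E: 3 + 4 + 3 = 10
Best route has total 10.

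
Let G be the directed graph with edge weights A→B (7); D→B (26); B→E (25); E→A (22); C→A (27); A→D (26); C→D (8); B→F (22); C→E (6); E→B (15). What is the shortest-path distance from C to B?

Checking several routes:
C-E-A-B: 6 + 22 + 7 = 35
C-A-B: 27 + 7 = 34
C-D-B: 8 + 26 = 34
C-E-B: 6 + 15 = 21
C-A-D-B: 27 + 26 + 26 = 79
Best route has total 21.

21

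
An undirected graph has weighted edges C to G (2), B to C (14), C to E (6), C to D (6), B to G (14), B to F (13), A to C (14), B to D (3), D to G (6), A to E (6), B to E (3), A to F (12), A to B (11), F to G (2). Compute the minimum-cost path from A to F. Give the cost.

12

Some routes from A to F:
A-E-C-G-F: 6 + 6 + 2 + 2 = 16
A-F: 12
A-C-G-F: 14 + 2 + 2 = 18
The minimum is 12.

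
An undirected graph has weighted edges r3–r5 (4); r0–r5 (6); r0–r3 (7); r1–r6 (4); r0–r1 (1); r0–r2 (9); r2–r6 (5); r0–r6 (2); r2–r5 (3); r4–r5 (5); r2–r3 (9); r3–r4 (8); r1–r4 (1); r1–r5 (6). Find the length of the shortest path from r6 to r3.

9

Some routes from r6 to r3:
r6 → r0 → r3: 2 + 7 = 9
r6 → r1 → r0 → r3: 4 + 1 + 7 = 12
r6 → r0 → r1 → r4 → r3: 2 + 1 + 1 + 8 = 12
r6 → r0 → r5 → r3: 2 + 6 + 4 = 12
The minimum is 9.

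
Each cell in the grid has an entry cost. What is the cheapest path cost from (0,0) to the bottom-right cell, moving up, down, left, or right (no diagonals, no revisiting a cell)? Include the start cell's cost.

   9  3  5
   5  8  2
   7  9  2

Best path: r0c0→r0c1→r0c2→r1c2→r2c2
Cost: 9 + 3 + 5 + 2 + 2 = 21

21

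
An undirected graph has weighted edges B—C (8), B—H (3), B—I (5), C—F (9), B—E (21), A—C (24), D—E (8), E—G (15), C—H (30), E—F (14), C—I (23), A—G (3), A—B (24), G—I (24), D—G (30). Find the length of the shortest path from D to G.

A few of the D→G routes:
D -> E -> B -> I -> G: 8 + 21 + 5 + 24 = 58
D -> E -> B -> A -> G: 8 + 21 + 24 + 3 = 56
D -> E -> G: 8 + 15 = 23
D -> E -> F -> C -> A -> G: 8 + 14 + 9 + 24 + 3 = 58
D -> E -> B -> C -> A -> G: 8 + 21 + 8 + 24 + 3 = 64
D -> G: 30
The minimum is 23.

23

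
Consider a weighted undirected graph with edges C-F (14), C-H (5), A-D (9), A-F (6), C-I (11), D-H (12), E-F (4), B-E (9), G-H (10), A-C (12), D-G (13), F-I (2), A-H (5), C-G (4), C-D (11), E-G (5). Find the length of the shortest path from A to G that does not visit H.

Comparing a few candidate routes:
A -> F -> E -> G: 6 + 4 + 5 = 15
A -> C -> G: 12 + 4 = 16
A -> D -> G: 9 + 13 = 22
The minimum is 15.

15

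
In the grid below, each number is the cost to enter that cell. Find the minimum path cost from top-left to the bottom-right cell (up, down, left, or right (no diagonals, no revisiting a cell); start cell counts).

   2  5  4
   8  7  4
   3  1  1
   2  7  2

One optimal route is (0,0)→(1,0)→(2,0)→(2,1)→(2,2)→(3,2).
Its cost is 2 + 8 + 3 + 1 + 1 + 2 = 17.

17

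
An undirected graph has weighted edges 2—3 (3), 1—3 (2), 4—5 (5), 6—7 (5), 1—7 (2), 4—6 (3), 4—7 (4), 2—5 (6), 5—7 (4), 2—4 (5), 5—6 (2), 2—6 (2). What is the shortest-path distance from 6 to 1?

Comparing a few candidate routes:
6→5→7→1: 2 + 4 + 2 = 8
6→7→1: 5 + 2 = 7
6→2→3→1: 2 + 3 + 2 = 7
6→4→7→1: 3 + 4 + 2 = 9
The minimum is 7.

7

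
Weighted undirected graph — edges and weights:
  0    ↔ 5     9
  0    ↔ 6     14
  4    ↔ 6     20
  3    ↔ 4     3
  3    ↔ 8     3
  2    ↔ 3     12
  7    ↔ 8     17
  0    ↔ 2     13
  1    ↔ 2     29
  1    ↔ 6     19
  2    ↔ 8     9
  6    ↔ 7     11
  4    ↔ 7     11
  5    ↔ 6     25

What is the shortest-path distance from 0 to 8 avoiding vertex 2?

40

A few of the 0→8 routes:
0 -> 6 -> 4 -> 3 -> 8: 14 + 20 + 3 + 3 = 40
0 -> 6 -> 7 -> 8: 14 + 11 + 17 = 42
0 -> 6 -> 7 -> 4 -> 3 -> 8: 14 + 11 + 11 + 3 + 3 = 42
Shortest: 40.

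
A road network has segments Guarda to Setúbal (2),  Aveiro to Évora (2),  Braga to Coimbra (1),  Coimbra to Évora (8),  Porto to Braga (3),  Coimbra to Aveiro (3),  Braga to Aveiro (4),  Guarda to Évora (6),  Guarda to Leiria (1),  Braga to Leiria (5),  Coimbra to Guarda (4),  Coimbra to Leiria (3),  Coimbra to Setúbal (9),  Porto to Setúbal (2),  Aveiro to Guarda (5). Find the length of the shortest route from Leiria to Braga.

Checking several routes:
Leiria → Coimbra → Braga: 3 + 1 = 4
Leiria → Braga: 5
Leiria → Guarda → Coimbra → Braga: 1 + 4 + 1 = 6
Best route has total 4.

4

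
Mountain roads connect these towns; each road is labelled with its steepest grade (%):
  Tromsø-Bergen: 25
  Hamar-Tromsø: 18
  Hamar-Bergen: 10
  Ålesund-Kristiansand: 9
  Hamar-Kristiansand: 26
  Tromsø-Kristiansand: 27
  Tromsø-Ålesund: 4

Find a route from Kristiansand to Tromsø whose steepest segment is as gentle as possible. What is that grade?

Candidate routes:
Kristiansand→Tromsø: max(27) = 27
Kristiansand→Hamar→Tromsø: max(26, 18) = 26
Kristiansand→Hamar→Bergen→Tromsø: max(26, 10, 25) = 26
Kristiansand→Ålesund→Tromsø: max(9, 4) = 9
Best route has worst link 9%.

9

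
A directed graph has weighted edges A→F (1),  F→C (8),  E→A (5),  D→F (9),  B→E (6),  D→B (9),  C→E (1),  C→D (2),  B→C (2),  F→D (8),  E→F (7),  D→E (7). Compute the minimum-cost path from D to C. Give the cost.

Candidate routes:
D - E - F - C: 7 + 7 + 8 = 22
D - B - E - A - F - C: 9 + 6 + 5 + 1 + 8 = 29
D - E - A - F - C: 7 + 5 + 1 + 8 = 21
D - B - C: 9 + 2 = 11
D - B - E - F - C: 9 + 6 + 7 + 8 = 30
D - F - C: 9 + 8 = 17
The minimum is 11.

11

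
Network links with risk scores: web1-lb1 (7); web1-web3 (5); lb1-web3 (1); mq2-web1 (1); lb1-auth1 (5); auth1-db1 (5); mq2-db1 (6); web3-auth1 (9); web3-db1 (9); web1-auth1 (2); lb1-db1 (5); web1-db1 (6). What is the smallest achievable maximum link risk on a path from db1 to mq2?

Some routes from db1 to mq2:
db1 → mq2: max(6) = 6
db1 → auth1 → web1 → mq2: max(5, 2, 1) = 5
db1 → lb1 → web3 → web1 → mq2: max(5, 1, 5, 1) = 5
db1 → web1 → mq2: max(6, 1) = 6
db1 → auth1 → lb1 → web3 → web1 → mq2: max(5, 5, 1, 5, 1) = 5
db1 → lb1 → auth1 → web1 → mq2: max(5, 5, 2, 1) = 5
Smallest bottleneck: 5.

5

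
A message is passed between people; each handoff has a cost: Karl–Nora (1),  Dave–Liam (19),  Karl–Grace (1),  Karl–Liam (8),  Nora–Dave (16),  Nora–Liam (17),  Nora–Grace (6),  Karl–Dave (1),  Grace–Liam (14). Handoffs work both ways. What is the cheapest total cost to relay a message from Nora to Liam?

Checking several routes:
Nora → Grace → Karl → Liam: 6 + 1 + 8 = 15
Nora → Karl → Grace → Liam: 1 + 1 + 14 = 16
Nora → Karl → Liam: 1 + 8 = 9
Nora → Liam: 17
Shortest: 9.

9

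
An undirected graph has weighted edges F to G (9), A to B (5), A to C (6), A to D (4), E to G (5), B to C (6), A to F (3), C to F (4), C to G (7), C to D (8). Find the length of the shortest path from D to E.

20

Some routes from D to E:
D → A → C → G → E: 4 + 6 + 7 + 5 = 22
D → A → F → G → E: 4 + 3 + 9 + 5 = 21
D → C → G → E: 8 + 7 + 5 = 20
Best route has total 20.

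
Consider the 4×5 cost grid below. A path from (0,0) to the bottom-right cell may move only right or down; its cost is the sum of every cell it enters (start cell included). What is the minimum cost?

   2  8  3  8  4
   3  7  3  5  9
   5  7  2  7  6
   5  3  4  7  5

33

Cheapest: (0,0)→(1,0)→(1,1)→(1,2)→(2,2)→(3,2)→(3,3)→(3,4)
  2 + 3 + 7 + 3 + 2 + 4 + 7 + 5 = 33
(Top row then right column would cost 45.)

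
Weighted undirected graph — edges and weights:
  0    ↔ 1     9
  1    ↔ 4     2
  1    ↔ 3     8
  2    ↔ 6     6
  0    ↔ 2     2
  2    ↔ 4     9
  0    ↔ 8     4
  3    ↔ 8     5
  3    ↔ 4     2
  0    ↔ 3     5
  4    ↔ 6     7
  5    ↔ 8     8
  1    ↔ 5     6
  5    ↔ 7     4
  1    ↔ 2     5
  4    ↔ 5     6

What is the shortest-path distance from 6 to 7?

17

A few of the 6→7 routes:
6→4→1→5→7: 7 + 2 + 6 + 4 = 19
6→2→1→5→7: 6 + 5 + 6 + 4 = 21
6→4→5→7: 7 + 6 + 4 = 17
Shortest: 17.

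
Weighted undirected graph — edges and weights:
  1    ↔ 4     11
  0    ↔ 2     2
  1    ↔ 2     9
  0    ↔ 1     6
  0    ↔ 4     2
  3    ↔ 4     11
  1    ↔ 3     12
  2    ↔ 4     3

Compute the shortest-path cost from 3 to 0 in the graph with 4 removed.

18

Candidate routes:
3-1-0: 12 + 6 = 18
3-1-2-0: 12 + 9 + 2 = 23
Shortest: 18.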